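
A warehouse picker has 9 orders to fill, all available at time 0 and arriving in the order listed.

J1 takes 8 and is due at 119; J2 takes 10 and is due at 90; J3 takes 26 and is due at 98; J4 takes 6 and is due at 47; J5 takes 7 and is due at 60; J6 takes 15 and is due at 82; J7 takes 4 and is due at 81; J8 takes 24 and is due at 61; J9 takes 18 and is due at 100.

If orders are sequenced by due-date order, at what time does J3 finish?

EDD (increasing due date): J4 J5 J8 J7 J6 J2 J3 J9 J1.
J4: 0→6
J5: 6→13
J8: 13→37
J7: 37→41
J6: 41→56
J2: 56→66
J3: 66→92

92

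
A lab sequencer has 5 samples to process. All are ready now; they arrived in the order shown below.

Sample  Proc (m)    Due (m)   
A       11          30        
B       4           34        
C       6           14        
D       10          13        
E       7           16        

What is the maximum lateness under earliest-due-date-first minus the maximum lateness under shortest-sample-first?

EDD (increasing due date): D C E A B.
D: 0→10, due 13, lateness -3
C: 10→16, due 14, lateness 2
E: 16→23, due 16, lateness 7
A: 23→34, due 30, lateness 4
B: 34→38, due 34, lateness 4
Maximum = 7.
SPT (increasing processing time): B C E D A.
B: 0→4, due 34, lateness -30
C: 4→10, due 14, lateness -4
E: 10→17, due 16, lateness 1
D: 17→27, due 13, lateness 14
A: 27→38, due 30, lateness 8
Maximum = 14.
Difference = 7 − 14 = -7.

-7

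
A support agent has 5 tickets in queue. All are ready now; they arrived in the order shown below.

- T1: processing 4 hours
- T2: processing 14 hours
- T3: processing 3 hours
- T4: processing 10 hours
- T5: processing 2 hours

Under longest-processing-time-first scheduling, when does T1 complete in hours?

28

LPT (decreasing processing time): T2 T4 T1 T3 T5.
T2: 0→14
T4: 14→24
T1: 24→28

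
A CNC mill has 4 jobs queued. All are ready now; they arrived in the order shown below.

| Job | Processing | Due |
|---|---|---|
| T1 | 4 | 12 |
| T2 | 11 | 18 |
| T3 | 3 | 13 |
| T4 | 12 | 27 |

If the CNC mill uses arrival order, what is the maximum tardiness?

5

FIFO (arrival order): T1 T2 T3 T4.
T1: 0→4, due 12, tardiness 0
T2: 4→15, due 18, tardiness 0
T3: 15→18, due 13, tardiness 5
T4: 18→30, due 27, tardiness 3
Maximum = 5.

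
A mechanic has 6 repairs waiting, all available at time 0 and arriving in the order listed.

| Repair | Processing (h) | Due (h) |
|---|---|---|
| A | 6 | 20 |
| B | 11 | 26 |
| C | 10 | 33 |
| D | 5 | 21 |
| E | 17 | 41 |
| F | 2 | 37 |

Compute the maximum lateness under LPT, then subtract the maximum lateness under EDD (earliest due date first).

18

LPT (decreasing processing time): E B C A D F.
E: 0→17, due 41, lateness -24
B: 17→28, due 26, lateness 2
C: 28→38, due 33, lateness 5
A: 38→44, due 20, lateness 24
D: 44→49, due 21, lateness 28
F: 49→51, due 37, lateness 14
Maximum = 28.
EDD (increasing due date): A D B C F E.
A: 0→6, due 20, lateness -14
D: 6→11, due 21, lateness -10
B: 11→22, due 26, lateness -4
C: 22→32, due 33, lateness -1
F: 32→34, due 37, lateness -3
E: 34→51, due 41, lateness 10
Maximum = 10.
Difference = 28 − 10 = 18.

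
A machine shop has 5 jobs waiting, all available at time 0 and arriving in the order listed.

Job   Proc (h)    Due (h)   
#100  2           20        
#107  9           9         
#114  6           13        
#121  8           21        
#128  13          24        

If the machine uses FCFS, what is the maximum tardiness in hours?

FIFO (arrival order): #100 #107 #114 #121 #128.
#100: 0→2, due 20, tardiness 0
#107: 2→11, due 9, tardiness 2
#114: 11→17, due 13, tardiness 4
#121: 17→25, due 21, tardiness 4
#128: 25→38, due 24, tardiness 14
Maximum = 14.

14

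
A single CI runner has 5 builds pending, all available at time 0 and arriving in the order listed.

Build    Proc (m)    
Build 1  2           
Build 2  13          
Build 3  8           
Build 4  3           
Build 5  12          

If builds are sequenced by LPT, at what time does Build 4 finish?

LPT (decreasing processing time): Build 2 Build 5 Build 3 Build 4 Build 1.
Build 2: 0→13
Build 5: 13→25
Build 3: 25→33
Build 4: 33→36

36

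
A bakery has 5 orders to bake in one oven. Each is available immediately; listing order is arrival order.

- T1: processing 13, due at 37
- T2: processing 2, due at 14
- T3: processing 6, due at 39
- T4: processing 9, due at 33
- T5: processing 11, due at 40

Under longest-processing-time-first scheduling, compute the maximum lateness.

LPT (decreasing processing time): T1 T5 T4 T3 T2.
T1: 0→13, due 37, lateness -24
T5: 13→24, due 40, lateness -16
T4: 24→33, due 33, lateness 0
T3: 33→39, due 39, lateness 0
T2: 39→41, due 14, lateness 27
Maximum = 27.

27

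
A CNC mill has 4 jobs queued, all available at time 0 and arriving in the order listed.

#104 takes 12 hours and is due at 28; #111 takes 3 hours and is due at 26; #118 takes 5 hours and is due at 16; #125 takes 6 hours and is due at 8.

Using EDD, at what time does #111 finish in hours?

14

EDD (increasing due date): #125 #118 #111 #104.
#125: 0→6
#118: 6→11
#111: 11→14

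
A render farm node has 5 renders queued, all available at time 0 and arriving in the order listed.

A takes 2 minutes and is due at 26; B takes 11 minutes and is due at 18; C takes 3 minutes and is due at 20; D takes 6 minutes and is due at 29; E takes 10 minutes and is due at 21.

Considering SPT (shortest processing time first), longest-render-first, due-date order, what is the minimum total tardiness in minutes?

6

SPT (increasing processing time): A C D E B.
A: 0→2, due 26, tardiness 0
C: 2→5, due 20, tardiness 0
D: 5→11, due 29, tardiness 0
E: 11→21, due 21, tardiness 0
B: 21→32, due 18, tardiness 14
Sum = 0+0+0+0+14 = 14.
LPT (decreasing processing time): B E D C A.
B: 0→11, due 18, tardiness 0
E: 11→21, due 21, tardiness 0
D: 21→27, due 29, tardiness 0
C: 27→30, due 20, tardiness 10
A: 30→32, due 26, tardiness 6
Sum = 0+0+0+10+6 = 16.
EDD (increasing due date): B C E A D.
B: 0→11, due 18, tardiness 0
C: 11→14, due 20, tardiness 0
E: 14→24, due 21, tardiness 3
A: 24→26, due 26, tardiness 0
D: 26→32, due 29, tardiness 3
Sum = 0+0+3+0+3 = 6.
SPT 14, LPT 16, EDD 6 → minimum 6.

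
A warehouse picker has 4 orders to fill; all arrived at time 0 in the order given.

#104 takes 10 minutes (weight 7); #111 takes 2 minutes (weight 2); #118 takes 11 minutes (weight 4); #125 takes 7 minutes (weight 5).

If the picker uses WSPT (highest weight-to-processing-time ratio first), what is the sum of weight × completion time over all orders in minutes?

WSPT (decreasing weight/processing-time ratio): #111 #125 #104 #118.
#111: finishes 2, weight 2, w·C = 4
#125: finishes 9, weight 5, w·C = 45
#104: finishes 19, weight 7, w·C = 133
#118: finishes 30, weight 4, w·C = 120
Sum = 4+45+133+120 = 302.

302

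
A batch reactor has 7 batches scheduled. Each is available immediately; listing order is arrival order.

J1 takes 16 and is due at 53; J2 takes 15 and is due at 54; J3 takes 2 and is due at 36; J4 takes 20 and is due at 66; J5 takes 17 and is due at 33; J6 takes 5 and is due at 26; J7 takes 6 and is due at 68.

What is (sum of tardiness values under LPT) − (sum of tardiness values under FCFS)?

23

LPT (decreasing processing time): J4 J5 J1 J2 J7 J6 J3.
J4: 0→20, due 66, tardiness 0
J5: 20→37, due 33, tardiness 4
J1: 37→53, due 53, tardiness 0
J2: 53→68, due 54, tardiness 14
J7: 68→74, due 68, tardiness 6
J6: 74→79, due 26, tardiness 53
J3: 79→81, due 36, tardiness 45
Sum = 0+4+0+14+6+53+45 = 122.
FIFO (arrival order): J1 J2 J3 J4 J5 J6 J7.
J1: 0→16, due 53, tardiness 0
J2: 16→31, due 54, tardiness 0
J3: 31→33, due 36, tardiness 0
J4: 33→53, due 66, tardiness 0
J5: 53→70, due 33, tardiness 37
J6: 70→75, due 26, tardiness 49
J7: 75→81, due 68, tardiness 13
Sum = 0+0+0+0+37+49+13 = 99.
Difference = 122 − 99 = 23.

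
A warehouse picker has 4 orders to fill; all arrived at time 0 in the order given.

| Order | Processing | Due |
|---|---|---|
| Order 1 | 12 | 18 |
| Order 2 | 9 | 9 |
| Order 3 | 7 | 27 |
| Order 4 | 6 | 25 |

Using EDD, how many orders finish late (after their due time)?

3

EDD (increasing due date): Order 2 Order 1 Order 4 Order 3.
Order 2: 0→9, due 9, tardiness 0
Order 1: 9→21, due 18, tardiness 3
Order 4: 21→27, due 25, tardiness 2
Order 3: 27→34, due 27, tardiness 7
Late orders: 3.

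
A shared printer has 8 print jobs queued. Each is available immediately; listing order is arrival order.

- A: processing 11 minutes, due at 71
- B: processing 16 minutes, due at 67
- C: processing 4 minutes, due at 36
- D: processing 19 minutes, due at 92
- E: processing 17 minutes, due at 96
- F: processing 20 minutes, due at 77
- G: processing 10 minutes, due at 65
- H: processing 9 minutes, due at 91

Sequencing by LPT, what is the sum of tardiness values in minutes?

LPT (decreasing processing time): F D E B A G H C.
F: 0→20, due 77, tardiness 0
D: 20→39, due 92, tardiness 0
E: 39→56, due 96, tardiness 0
B: 56→72, due 67, tardiness 5
A: 72→83, due 71, tardiness 12
G: 83→93, due 65, tardiness 28
H: 93→102, due 91, tardiness 11
C: 102→106, due 36, tardiness 70
Sum = 0+0+0+5+12+28+11+70 = 126.

126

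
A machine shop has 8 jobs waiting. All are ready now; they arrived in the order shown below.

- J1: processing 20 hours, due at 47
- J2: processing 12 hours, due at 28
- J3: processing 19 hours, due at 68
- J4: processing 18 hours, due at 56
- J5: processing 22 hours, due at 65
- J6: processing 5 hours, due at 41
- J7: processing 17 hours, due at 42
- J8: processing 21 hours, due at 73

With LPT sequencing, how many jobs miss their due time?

6

LPT (decreasing processing time): J5 J8 J1 J3 J4 J7 J2 J6.
J5: 0→22, due 65, tardiness 0
J8: 22→43, due 73, tardiness 0
J1: 43→63, due 47, tardiness 16
J3: 63→82, due 68, tardiness 14
J4: 82→100, due 56, tardiness 44
J7: 100→117, due 42, tardiness 75
J2: 117→129, due 28, tardiness 101
J6: 129→134, due 41, tardiness 93
Late jobs: 6.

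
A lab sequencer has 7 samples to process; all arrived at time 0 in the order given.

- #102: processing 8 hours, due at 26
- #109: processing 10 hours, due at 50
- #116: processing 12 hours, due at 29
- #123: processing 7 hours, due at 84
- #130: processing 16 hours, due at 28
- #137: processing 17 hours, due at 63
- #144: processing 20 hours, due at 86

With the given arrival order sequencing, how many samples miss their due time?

FIFO (arrival order): #102 #109 #116 #123 #130 #137 #144.
#102: 0→8, due 26, tardiness 0
#109: 8→18, due 50, tardiness 0
#116: 18→30, due 29, tardiness 1
#123: 30→37, due 84, tardiness 0
#130: 37→53, due 28, tardiness 25
#137: 53→70, due 63, tardiness 7
#144: 70→90, due 86, tardiness 4
Late samples: 4.

4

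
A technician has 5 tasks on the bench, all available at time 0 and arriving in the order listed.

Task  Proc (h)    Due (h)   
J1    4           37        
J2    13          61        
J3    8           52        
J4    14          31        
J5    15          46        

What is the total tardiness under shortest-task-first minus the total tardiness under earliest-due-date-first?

SPT (increasing processing time): J1 J3 J2 J4 J5.
J1: 0→4, due 37, tardiness 0
J3: 4→12, due 52, tardiness 0
J2: 12→25, due 61, tardiness 0
J4: 25→39, due 31, tardiness 8
J5: 39→54, due 46, tardiness 8
Sum = 0+0+0+8+8 = 16.
EDD (increasing due date): J4 J1 J5 J3 J2.
J4: 0→14, due 31, tardiness 0
J1: 14→18, due 37, tardiness 0
J5: 18→33, due 46, tardiness 0
J3: 33→41, due 52, tardiness 0
J2: 41→54, due 61, tardiness 0
Sum = 0+0+0+0+0 = 0.
Difference = 16 − 0 = 16.

16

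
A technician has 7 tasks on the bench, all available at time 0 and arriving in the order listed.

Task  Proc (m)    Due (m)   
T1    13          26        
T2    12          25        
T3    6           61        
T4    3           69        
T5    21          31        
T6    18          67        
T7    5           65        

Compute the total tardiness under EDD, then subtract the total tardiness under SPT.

-29

EDD (increasing due date): T2 T1 T5 T3 T7 T6 T4.
T2: 0→12, due 25, tardiness 0
T1: 12→25, due 26, tardiness 0
T5: 25→46, due 31, tardiness 15
T3: 46→52, due 61, tardiness 0
T7: 52→57, due 65, tardiness 0
T6: 57→75, due 67, tardiness 8
T4: 75→78, due 69, tardiness 9
Sum = 0+0+15+0+0+8+9 = 32.
SPT (increasing processing time): T4 T7 T3 T2 T1 T6 T5.
T4: 0→3, due 69, tardiness 0
T7: 3→8, due 65, tardiness 0
T3: 8→14, due 61, tardiness 0
T2: 14→26, due 25, tardiness 1
T1: 26→39, due 26, tardiness 13
T6: 39→57, due 67, tardiness 0
T5: 57→78, due 31, tardiness 47
Sum = 0+0+0+1+13+0+47 = 61.
Difference = 32 − 61 = -29.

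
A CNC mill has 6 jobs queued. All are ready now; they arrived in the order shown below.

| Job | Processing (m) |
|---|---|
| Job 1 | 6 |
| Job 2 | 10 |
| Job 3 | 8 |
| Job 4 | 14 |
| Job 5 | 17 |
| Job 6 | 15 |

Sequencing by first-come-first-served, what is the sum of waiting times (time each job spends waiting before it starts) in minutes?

139

FIFO (arrival order): Job 1 Job 2 Job 3 Job 4 Job 5 Job 6.
Job 1: waits 0, runs 0→6
Job 2: waits 6, runs 6→16
Job 3: waits 16, runs 16→24
Job 4: waits 24, runs 24→38
Job 5: waits 38, runs 38→55
Job 6: waits 55, runs 55→70
Sum = 0+6+16+24+38+55 = 139.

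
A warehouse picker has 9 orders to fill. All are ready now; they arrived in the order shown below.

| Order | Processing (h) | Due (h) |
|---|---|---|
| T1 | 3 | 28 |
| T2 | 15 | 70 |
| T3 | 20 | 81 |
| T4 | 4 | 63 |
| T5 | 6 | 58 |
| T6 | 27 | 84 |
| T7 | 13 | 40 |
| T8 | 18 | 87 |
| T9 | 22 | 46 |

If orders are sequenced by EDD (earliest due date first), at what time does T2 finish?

63

EDD (increasing due date): T1 T7 T9 T5 T4 T2 T3 T6 T8.
T1: 0→3
T7: 3→16
T9: 16→38
T5: 38→44
T4: 44→48
T2: 48→63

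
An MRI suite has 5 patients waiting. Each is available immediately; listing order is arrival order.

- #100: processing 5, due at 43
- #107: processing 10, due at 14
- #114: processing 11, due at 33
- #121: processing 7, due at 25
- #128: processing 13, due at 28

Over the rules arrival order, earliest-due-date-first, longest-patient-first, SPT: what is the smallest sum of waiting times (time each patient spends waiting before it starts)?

72

FIFO (arrival order): #100 #107 #114 #121 #128.
#100: waits 0, runs 0→5
#107: waits 5, runs 5→15
#114: waits 15, runs 15→26
#121: waits 26, runs 26→33
#128: waits 33, runs 33→46
Sum = 0+5+15+26+33 = 79.
EDD (increasing due date): #107 #121 #128 #114 #100.
#107: waits 0, runs 0→10
#121: waits 10, runs 10→17
#128: waits 17, runs 17→30
#114: waits 30, runs 30→41
#100: waits 41, runs 41→46
Sum = 0+10+17+30+41 = 98.
LPT (decreasing processing time): #128 #114 #107 #121 #100.
#128: waits 0, runs 0→13
#114: waits 13, runs 13→24
#107: waits 24, runs 24→34
#121: waits 34, runs 34→41
#100: waits 41, runs 41→46
Sum = 0+13+24+34+41 = 112.
SPT (increasing processing time): #100 #121 #107 #114 #128.
#100: waits 0, runs 0→5
#121: waits 5, runs 5→12
#107: waits 12, runs 12→22
#114: waits 22, runs 22→33
#128: waits 33, runs 33→46
Sum = 0+5+12+22+33 = 72.
FIFO 79, EDD 98, LPT 112, SPT 72 → minimum 72.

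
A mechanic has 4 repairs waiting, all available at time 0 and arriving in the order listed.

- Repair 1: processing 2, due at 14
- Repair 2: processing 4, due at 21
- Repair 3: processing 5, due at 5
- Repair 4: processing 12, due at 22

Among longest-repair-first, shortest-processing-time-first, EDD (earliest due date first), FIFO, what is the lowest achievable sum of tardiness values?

LPT (decreasing processing time): Repair 4 Repair 3 Repair 2 Repair 1.
Repair 4: 0→12, due 22, tardiness 0
Repair 3: 12→17, due 5, tardiness 12
Repair 2: 17→21, due 21, tardiness 0
Repair 1: 21→23, due 14, tardiness 9
Sum = 0+12+0+9 = 21.
SPT (increasing processing time): Repair 1 Repair 2 Repair 3 Repair 4.
Repair 1: 0→2, due 14, tardiness 0
Repair 2: 2→6, due 21, tardiness 0
Repair 3: 6→11, due 5, tardiness 6
Repair 4: 11→23, due 22, tardiness 1
Sum = 0+0+6+1 = 7.
EDD (increasing due date): Repair 3 Repair 1 Repair 2 Repair 4.
Repair 3: 0→5, due 5, tardiness 0
Repair 1: 5→7, due 14, tardiness 0
Repair 2: 7→11, due 21, tardiness 0
Repair 4: 11→23, due 22, tardiness 1
Sum = 0+0+0+1 = 1.
FIFO (arrival order): Repair 1 Repair 2 Repair 3 Repair 4.
Repair 1: 0→2, due 14, tardiness 0
Repair 2: 2→6, due 21, tardiness 0
Repair 3: 6→11, due 5, tardiness 6
Repair 4: 11→23, due 22, tardiness 1
Sum = 0+0+6+1 = 7.
LPT 21, SPT 7, EDD 1, FIFO 7 → minimum 1.

1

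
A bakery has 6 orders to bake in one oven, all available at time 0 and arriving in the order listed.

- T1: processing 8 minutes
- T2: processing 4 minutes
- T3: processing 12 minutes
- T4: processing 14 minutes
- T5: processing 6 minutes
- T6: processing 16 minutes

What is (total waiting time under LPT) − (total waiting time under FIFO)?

LPT (decreasing processing time): T6 T4 T3 T1 T5 T2.
T6: waits 0, runs 0→16
T4: waits 16, runs 16→30
T3: waits 30, runs 30→42
T1: waits 42, runs 42→50
T5: waits 50, runs 50→56
T2: waits 56, runs 56→60
Sum = 0+16+30+42+50+56 = 194.
FIFO (arrival order): T1 T2 T3 T4 T5 T6.
T1: waits 0, runs 0→8
T2: waits 8, runs 8→12
T3: waits 12, runs 12→24
T4: waits 24, runs 24→38
T5: waits 38, runs 38→44
T6: waits 44, runs 44→60
Sum = 0+8+12+24+38+44 = 126.
Difference = 194 − 126 = 68.

68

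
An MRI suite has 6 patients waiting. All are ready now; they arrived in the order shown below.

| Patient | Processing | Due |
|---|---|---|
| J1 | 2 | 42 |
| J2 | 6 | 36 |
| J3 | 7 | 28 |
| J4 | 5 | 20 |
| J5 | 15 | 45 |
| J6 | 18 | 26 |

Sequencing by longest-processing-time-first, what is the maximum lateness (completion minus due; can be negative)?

31

LPT (decreasing processing time): J6 J5 J3 J2 J4 J1.
J6: 0→18, due 26, lateness -8
J5: 18→33, due 45, lateness -12
J3: 33→40, due 28, lateness 12
J2: 40→46, due 36, lateness 10
J4: 46→51, due 20, lateness 31
J1: 51→53, due 42, lateness 11
Maximum = 31.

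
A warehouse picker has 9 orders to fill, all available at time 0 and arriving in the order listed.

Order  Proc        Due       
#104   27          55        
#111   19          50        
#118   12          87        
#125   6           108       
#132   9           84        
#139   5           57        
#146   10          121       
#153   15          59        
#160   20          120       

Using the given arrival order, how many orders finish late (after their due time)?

3

FIFO (arrival order): #104 #111 #118 #125 #132 #139 #146 #153 #160.
#104: 0→27, due 55, tardiness 0
#111: 27→46, due 50, tardiness 0
#118: 46→58, due 87, tardiness 0
#125: 58→64, due 108, tardiness 0
#132: 64→73, due 84, tardiness 0
#139: 73→78, due 57, tardiness 21
#146: 78→88, due 121, tardiness 0
#153: 88→103, due 59, tardiness 44
#160: 103→123, due 120, tardiness 3
Late orders: 3.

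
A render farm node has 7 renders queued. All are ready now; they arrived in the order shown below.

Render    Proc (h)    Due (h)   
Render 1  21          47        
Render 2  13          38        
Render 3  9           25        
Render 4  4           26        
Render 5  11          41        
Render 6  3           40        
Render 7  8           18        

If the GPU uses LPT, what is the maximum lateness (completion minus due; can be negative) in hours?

LPT (decreasing processing time): Render 1 Render 2 Render 5 Render 3 Render 7 Render 4 Render 6.
Render 1: 0→21, due 47, lateness -26
Render 2: 21→34, due 38, lateness -4
Render 5: 34→45, due 41, lateness 4
Render 3: 45→54, due 25, lateness 29
Render 7: 54→62, due 18, lateness 44
Render 4: 62→66, due 26, lateness 40
Render 6: 66→69, due 40, lateness 29
Maximum = 44.

44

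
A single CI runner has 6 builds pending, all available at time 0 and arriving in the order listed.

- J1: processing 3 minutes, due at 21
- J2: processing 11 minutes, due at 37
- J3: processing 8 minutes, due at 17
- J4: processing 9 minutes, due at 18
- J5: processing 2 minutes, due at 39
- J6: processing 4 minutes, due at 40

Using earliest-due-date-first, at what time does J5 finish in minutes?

EDD (increasing due date): J3 J4 J1 J2 J5 J6.
J3: 0→8
J4: 8→17
J1: 17→20
J2: 20→31
J5: 31→33

33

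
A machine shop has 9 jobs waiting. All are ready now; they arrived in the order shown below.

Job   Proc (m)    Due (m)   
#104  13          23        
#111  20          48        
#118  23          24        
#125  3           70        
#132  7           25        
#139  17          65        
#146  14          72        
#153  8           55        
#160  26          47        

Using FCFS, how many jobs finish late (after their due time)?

FIFO (arrival order): #104 #111 #118 #125 #132 #139 #146 #153 #160.
#104: 0→13, due 23, tardiness 0
#111: 13→33, due 48, tardiness 0
#118: 33→56, due 24, tardiness 32
#125: 56→59, due 70, tardiness 0
#132: 59→66, due 25, tardiness 41
#139: 66→83, due 65, tardiness 18
#146: 83→97, due 72, tardiness 25
#153: 97→105, due 55, tardiness 50
#160: 105→131, due 47, tardiness 84
Late jobs: 6.

6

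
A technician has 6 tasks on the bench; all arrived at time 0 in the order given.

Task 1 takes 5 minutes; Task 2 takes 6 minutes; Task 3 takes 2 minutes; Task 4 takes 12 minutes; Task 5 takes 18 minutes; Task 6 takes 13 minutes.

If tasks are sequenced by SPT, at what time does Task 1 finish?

SPT (increasing processing time): Task 3 Task 1 Task 2 Task 4 Task 6 Task 5.
Task 3: 0→2
Task 1: 2→7

7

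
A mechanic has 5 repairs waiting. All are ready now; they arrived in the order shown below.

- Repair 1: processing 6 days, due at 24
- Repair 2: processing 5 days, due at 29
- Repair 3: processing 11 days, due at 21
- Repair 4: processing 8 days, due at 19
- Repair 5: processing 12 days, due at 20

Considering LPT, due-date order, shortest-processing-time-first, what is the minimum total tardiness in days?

31

LPT (decreasing processing time): Repair 5 Repair 3 Repair 4 Repair 1 Repair 2.
Repair 5: 0→12, due 20, tardiness 0
Repair 3: 12→23, due 21, tardiness 2
Repair 4: 23→31, due 19, tardiness 12
Repair 1: 31→37, due 24, tardiness 13
Repair 2: 37→42, due 29, tardiness 13
Sum = 0+2+12+13+13 = 40.
EDD (increasing due date): Repair 4 Repair 5 Repair 3 Repair 1 Repair 2.
Repair 4: 0→8, due 19, tardiness 0
Repair 5: 8→20, due 20, tardiness 0
Repair 3: 20→31, due 21, tardiness 10
Repair 1: 31→37, due 24, tardiness 13
Repair 2: 37→42, due 29, tardiness 13
Sum = 0+0+10+13+13 = 36.
SPT (increasing processing time): Repair 2 Repair 1 Repair 4 Repair 3 Repair 5.
Repair 2: 0→5, due 29, tardiness 0
Repair 1: 5→11, due 24, tardiness 0
Repair 4: 11→19, due 19, tardiness 0
Repair 3: 19→30, due 21, tardiness 9
Repair 5: 30→42, due 20, tardiness 22
Sum = 0+0+0+9+22 = 31.
LPT 40, EDD 36, SPT 31 → minimum 31.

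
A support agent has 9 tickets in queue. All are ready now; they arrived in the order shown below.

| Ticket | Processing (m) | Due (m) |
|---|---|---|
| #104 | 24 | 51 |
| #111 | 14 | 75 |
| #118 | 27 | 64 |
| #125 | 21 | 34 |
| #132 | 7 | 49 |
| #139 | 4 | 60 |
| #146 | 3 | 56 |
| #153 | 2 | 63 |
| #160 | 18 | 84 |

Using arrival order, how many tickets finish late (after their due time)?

7

FIFO (arrival order): #104 #111 #118 #125 #132 #139 #146 #153 #160.
#104: 0→24, due 51, tardiness 0
#111: 24→38, due 75, tardiness 0
#118: 38→65, due 64, tardiness 1
#125: 65→86, due 34, tardiness 52
#132: 86→93, due 49, tardiness 44
#139: 93→97, due 60, tardiness 37
#146: 97→100, due 56, tardiness 44
#153: 100→102, due 63, tardiness 39
#160: 102→120, due 84, tardiness 36
Late tickets: 7.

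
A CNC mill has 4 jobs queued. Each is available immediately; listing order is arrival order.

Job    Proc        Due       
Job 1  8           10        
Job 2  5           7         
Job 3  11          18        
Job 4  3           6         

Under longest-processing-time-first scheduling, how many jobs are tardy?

3

LPT (decreasing processing time): Job 3 Job 1 Job 2 Job 4.
Job 3: 0→11, due 18, tardiness 0
Job 1: 11→19, due 10, tardiness 9
Job 2: 19→24, due 7, tardiness 17
Job 4: 24→27, due 6, tardiness 21
Late jobs: 3.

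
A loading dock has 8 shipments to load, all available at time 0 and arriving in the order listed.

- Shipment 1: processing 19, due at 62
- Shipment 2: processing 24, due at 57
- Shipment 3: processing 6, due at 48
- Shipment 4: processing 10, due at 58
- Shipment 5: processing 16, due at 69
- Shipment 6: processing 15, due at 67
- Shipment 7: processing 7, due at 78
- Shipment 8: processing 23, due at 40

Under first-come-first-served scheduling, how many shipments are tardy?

6

FIFO (arrival order): Shipment 1 Shipment 2 Shipment 3 Shipment 4 Shipment 5 Shipment 6 Shipment 7 Shipment 8.
Shipment 1: 0→19, due 62, tardiness 0
Shipment 2: 19→43, due 57, tardiness 0
Shipment 3: 43→49, due 48, tardiness 1
Shipment 4: 49→59, due 58, tardiness 1
Shipment 5: 59→75, due 69, tardiness 6
Shipment 6: 75→90, due 67, tardiness 23
Shipment 7: 90→97, due 78, tardiness 19
Shipment 8: 97→120, due 40, tardiness 80
Late shipments: 6.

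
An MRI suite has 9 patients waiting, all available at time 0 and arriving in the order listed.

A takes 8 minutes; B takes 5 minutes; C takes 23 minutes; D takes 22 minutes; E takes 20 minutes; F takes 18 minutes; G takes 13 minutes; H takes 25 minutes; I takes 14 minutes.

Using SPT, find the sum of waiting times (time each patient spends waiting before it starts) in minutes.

SPT (increasing processing time): B A G I F E D C H.
B: waits 0, runs 0→5
A: waits 5, runs 5→13
G: waits 13, runs 13→26
I: waits 26, runs 26→40
F: waits 40, runs 40→58
E: waits 58, runs 58→78
D: waits 78, runs 78→100
C: waits 100, runs 100→123
H: waits 123, runs 123→148
Sum = 0+5+13+26+40+58+78+100+123 = 443.

443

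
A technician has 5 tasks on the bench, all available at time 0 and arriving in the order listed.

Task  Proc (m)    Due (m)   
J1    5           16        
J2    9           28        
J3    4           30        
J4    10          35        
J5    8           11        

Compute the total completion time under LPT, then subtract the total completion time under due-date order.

LPT (decreasing processing time): J4 J2 J5 J1 J3.
J4: 0→10
J2: 10→19
J5: 19→27
J1: 27→32
J3: 32→36
Sum = 10+19+27+32+36 = 124.
EDD (increasing due date): J5 J1 J2 J3 J4.
J5: 0→8
J1: 8→13
J2: 13→22
J3: 22→26
J4: 26→36
Sum = 8+13+22+26+36 = 105.
Difference = 124 − 105 = 19.

19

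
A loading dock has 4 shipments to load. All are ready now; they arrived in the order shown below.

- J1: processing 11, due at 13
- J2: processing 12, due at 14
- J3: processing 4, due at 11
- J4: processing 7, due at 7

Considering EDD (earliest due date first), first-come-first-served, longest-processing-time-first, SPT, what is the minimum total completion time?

EDD (increasing due date): J4 J3 J1 J2.
J4: 0→7
J3: 7→11
J1: 11→22
J2: 22→34
Sum = 7+11+22+34 = 74.
FIFO (arrival order): J1 J2 J3 J4.
J1: 0→11
J2: 11→23
J3: 23→27
J4: 27→34
Sum = 11+23+27+34 = 95.
LPT (decreasing processing time): J2 J1 J4 J3.
J2: 0→12
J1: 12→23
J4: 23→30
J3: 30→34
Sum = 12+23+30+34 = 99.
SPT (increasing processing time): J3 J4 J1 J2.
J3: 0→4
J4: 4→11
J1: 11→22
J2: 22→34
Sum = 4+11+22+34 = 71.
EDD 74, FIFO 95, LPT 99, SPT 71 → minimum 71.

71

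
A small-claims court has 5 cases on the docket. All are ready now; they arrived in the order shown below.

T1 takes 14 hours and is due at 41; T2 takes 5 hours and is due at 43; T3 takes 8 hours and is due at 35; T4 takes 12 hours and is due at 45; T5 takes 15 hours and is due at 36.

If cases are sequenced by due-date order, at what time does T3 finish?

EDD (increasing due date): T3 T5 T1 T2 T4.
T3: 0→8

8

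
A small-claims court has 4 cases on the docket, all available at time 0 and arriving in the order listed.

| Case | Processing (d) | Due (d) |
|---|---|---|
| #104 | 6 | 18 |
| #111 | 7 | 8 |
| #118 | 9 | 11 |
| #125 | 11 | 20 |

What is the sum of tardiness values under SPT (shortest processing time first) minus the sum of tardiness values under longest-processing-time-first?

-14

SPT (increasing processing time): #104 #111 #118 #125.
#104: 0→6, due 18, tardiness 0
#111: 6→13, due 8, tardiness 5
#118: 13→22, due 11, tardiness 11
#125: 22→33, due 20, tardiness 13
Sum = 0+5+11+13 = 29.
LPT (decreasing processing time): #125 #118 #111 #104.
#125: 0→11, due 20, tardiness 0
#118: 11→20, due 11, tardiness 9
#111: 20→27, due 8, tardiness 19
#104: 27→33, due 18, tardiness 15
Sum = 0+9+19+15 = 43.
Difference = 29 − 43 = -14.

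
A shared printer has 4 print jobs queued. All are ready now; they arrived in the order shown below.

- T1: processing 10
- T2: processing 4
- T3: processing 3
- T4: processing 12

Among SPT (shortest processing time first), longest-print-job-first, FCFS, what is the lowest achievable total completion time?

56

SPT (increasing processing time): T3 T2 T1 T4.
T3: 0→3
T2: 3→7
T1: 7→17
T4: 17→29
Sum = 3+7+17+29 = 56.
LPT (decreasing processing time): T4 T1 T2 T3.
T4: 0→12
T1: 12→22
T2: 22→26
T3: 26→29
Sum = 12+22+26+29 = 89.
FIFO (arrival order): T1 T2 T3 T4.
T1: 0→10
T2: 10→14
T3: 14→17
T4: 17→29
Sum = 10+14+17+29 = 70.
SPT 56, LPT 89, FIFO 70 → minimum 56.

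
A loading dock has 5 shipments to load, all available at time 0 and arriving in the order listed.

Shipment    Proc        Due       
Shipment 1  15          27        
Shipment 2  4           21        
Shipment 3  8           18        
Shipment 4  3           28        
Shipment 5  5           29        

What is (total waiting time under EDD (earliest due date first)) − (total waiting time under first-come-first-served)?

EDD (increasing due date): Shipment 3 Shipment 2 Shipment 1 Shipment 4 Shipment 5.
Shipment 3: waits 0, runs 0→8
Shipment 2: waits 8, runs 8→12
Shipment 1: waits 12, runs 12→27
Shipment 4: waits 27, runs 27→30
Shipment 5: waits 30, runs 30→35
Sum = 0+8+12+27+30 = 77.
FIFO (arrival order): Shipment 1 Shipment 2 Shipment 3 Shipment 4 Shipment 5.
Shipment 1: waits 0, runs 0→15
Shipment 2: waits 15, runs 15→19
Shipment 3: waits 19, runs 19→27
Shipment 4: waits 27, runs 27→30
Shipment 5: waits 30, runs 30→35
Sum = 0+15+19+27+30 = 91.
Difference = 77 − 91 = -14.

-14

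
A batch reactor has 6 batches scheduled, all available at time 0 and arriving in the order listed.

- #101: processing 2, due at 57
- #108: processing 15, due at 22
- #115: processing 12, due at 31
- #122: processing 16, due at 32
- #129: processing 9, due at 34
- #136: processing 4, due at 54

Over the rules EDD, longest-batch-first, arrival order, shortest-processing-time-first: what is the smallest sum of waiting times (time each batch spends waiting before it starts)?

92

EDD (increasing due date): #108 #115 #122 #129 #136 #101.
#108: waits 0, runs 0→15
#115: waits 15, runs 15→27
#122: waits 27, runs 27→43
#129: waits 43, runs 43→52
#136: waits 52, runs 52→56
#101: waits 56, runs 56→58
Sum = 0+15+27+43+52+56 = 193.
LPT (decreasing processing time): #122 #108 #115 #129 #136 #101.
#122: waits 0, runs 0→16
#108: waits 16, runs 16→31
#115: waits 31, runs 31→43
#129: waits 43, runs 43→52
#136: waits 52, runs 52→56
#101: waits 56, runs 56→58
Sum = 0+16+31+43+52+56 = 198.
FIFO (arrival order): #101 #108 #115 #122 #129 #136.
#101: waits 0, runs 0→2
#108: waits 2, runs 2→17
#115: waits 17, runs 17→29
#122: waits 29, runs 29→45
#129: waits 45, runs 45→54
#136: waits 54, runs 54→58
Sum = 0+2+17+29+45+54 = 147.
SPT (increasing processing time): #101 #136 #129 #115 #108 #122.
#101: waits 0, runs 0→2
#136: waits 2, runs 2→6
#129: waits 6, runs 6→15
#115: waits 15, runs 15→27
#108: waits 27, runs 27→42
#122: waits 42, runs 42→58
Sum = 0+2+6+15+27+42 = 92.
EDD 193, LPT 198, FIFO 147, SPT 92 → minimum 92.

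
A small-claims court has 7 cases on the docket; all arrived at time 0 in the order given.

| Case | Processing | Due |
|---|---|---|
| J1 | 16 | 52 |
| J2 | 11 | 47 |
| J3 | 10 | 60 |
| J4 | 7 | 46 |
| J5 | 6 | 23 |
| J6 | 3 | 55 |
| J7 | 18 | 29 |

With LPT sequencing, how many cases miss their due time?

LPT (decreasing processing time): J7 J1 J2 J3 J4 J5 J6.
J7: 0→18, due 29, tardiness 0
J1: 18→34, due 52, tardiness 0
J2: 34→45, due 47, tardiness 0
J3: 45→55, due 60, tardiness 0
J4: 55→62, due 46, tardiness 16
J5: 62→68, due 23, tardiness 45
J6: 68→71, due 55, tardiness 16
Late cases: 3.

3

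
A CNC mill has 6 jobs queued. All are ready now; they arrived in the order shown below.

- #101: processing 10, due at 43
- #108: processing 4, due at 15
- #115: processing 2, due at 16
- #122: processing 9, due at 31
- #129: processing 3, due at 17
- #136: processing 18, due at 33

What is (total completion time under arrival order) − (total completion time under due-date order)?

20

FIFO (arrival order): #101 #108 #115 #122 #129 #136.
#101: 0→10
#108: 10→14
#115: 14→16
#122: 16→25
#129: 25→28
#136: 28→46
Sum = 10+14+16+25+28+46 = 139.
EDD (increasing due date): #108 #115 #129 #122 #136 #101.
#108: 0→4
#115: 4→6
#129: 6→9
#122: 9→18
#136: 18→36
#101: 36→46
Sum = 4+6+9+18+36+46 = 119.
Difference = 139 − 119 = 20.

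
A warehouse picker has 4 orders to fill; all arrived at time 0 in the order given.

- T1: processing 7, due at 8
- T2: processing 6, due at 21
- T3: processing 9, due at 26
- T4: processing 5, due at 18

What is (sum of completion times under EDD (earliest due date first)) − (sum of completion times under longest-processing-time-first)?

EDD (increasing due date): T1 T4 T2 T3.
T1: 0→7
T4: 7→12
T2: 12→18
T3: 18→27
Sum = 7+12+18+27 = 64.
LPT (decreasing processing time): T3 T1 T2 T4.
T3: 0→9
T1: 9→16
T2: 16→22
T4: 22→27
Sum = 9+16+22+27 = 74.
Difference = 64 − 74 = -10.

-10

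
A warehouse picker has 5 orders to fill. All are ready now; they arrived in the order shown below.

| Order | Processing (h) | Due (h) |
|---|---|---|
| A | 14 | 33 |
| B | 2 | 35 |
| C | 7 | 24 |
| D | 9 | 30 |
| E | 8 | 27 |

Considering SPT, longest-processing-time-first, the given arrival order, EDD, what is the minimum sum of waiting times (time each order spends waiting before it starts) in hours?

54

SPT (increasing processing time): B C E D A.
B: waits 0, runs 0→2
C: waits 2, runs 2→9
E: waits 9, runs 9→17
D: waits 17, runs 17→26
A: waits 26, runs 26→40
Sum = 0+2+9+17+26 = 54.
LPT (decreasing processing time): A D E C B.
A: waits 0, runs 0→14
D: waits 14, runs 14→23
E: waits 23, runs 23→31
C: waits 31, runs 31→38
B: waits 38, runs 38→40
Sum = 0+14+23+31+38 = 106.
FIFO (arrival order): A B C D E.
A: waits 0, runs 0→14
B: waits 14, runs 14→16
C: waits 16, runs 16→23
D: waits 23, runs 23→32
E: waits 32, runs 32→40
Sum = 0+14+16+23+32 = 85.
EDD (increasing due date): C E D A B.
C: waits 0, runs 0→7
E: waits 7, runs 7→15
D: waits 15, runs 15→24
A: waits 24, runs 24→38
B: waits 38, runs 38→40
Sum = 0+7+15+24+38 = 84.
SPT 54, LPT 106, FIFO 85, EDD 84 → minimum 54.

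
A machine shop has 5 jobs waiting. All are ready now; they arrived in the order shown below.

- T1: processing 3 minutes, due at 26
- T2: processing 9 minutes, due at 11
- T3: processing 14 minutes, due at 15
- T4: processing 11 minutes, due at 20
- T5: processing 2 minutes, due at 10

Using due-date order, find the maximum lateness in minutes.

16

EDD (increasing due date): T5 T2 T3 T4 T1.
T5: 0→2, due 10, lateness -8
T2: 2→11, due 11, lateness 0
T3: 11→25, due 15, lateness 10
T4: 25→36, due 20, lateness 16
T1: 36→39, due 26, lateness 13
Maximum = 16.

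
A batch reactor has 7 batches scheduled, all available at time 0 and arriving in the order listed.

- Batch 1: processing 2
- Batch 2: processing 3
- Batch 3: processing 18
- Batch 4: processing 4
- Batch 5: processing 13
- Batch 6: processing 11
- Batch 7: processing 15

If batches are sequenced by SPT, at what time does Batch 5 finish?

SPT (increasing processing time): Batch 1 Batch 2 Batch 4 Batch 6 Batch 5 Batch 7 Batch 3.
Batch 1: 0→2
Batch 2: 2→5
Batch 4: 5→9
Batch 6: 9→20
Batch 5: 20→33

33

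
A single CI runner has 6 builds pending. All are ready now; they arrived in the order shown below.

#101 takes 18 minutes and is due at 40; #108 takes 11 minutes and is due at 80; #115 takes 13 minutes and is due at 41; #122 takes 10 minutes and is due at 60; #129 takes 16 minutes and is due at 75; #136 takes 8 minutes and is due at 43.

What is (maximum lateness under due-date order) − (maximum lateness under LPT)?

EDD (increasing due date): #101 #115 #136 #122 #129 #108.
#101: 0→18, due 40, lateness -22
#115: 18→31, due 41, lateness -10
#136: 31→39, due 43, lateness -4
#122: 39→49, due 60, lateness -11
#129: 49→65, due 75, lateness -10
#108: 65→76, due 80, lateness -4
Maximum = -4.
LPT (decreasing processing time): #101 #129 #115 #108 #122 #136.
#101: 0→18, due 40, lateness -22
#129: 18→34, due 75, lateness -41
#115: 34→47, due 41, lateness 6
#108: 47→58, due 80, lateness -22
#122: 58→68, due 60, lateness 8
#136: 68→76, due 43, lateness 33
Maximum = 33.
Difference = -4 − 33 = -37.

-37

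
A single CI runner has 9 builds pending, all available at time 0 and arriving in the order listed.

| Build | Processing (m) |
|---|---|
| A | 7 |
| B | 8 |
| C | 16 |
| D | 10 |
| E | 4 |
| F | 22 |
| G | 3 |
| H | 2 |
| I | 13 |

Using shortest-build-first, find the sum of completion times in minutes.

285

SPT (increasing processing time): H G E A B D I C F.
H: 0→2
G: 2→5
E: 5→9
A: 9→16
B: 16→24
D: 24→34
I: 34→47
C: 47→63
F: 63→85
Sum = 2+5+9+16+24+34+47+63+85 = 285.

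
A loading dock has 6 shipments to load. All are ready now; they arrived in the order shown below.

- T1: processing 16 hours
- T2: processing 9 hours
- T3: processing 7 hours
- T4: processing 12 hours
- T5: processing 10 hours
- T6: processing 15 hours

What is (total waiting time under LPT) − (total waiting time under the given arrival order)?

LPT (decreasing processing time): T1 T6 T4 T5 T2 T3.
T1: waits 0, runs 0→16
T6: waits 16, runs 16→31
T4: waits 31, runs 31→43
T5: waits 43, runs 43→53
T2: waits 53, runs 53→62
T3: waits 62, runs 62→69
Sum = 0+16+31+43+53+62 = 205.
FIFO (arrival order): T1 T2 T3 T4 T5 T6.
T1: waits 0, runs 0→16
T2: waits 16, runs 16→25
T3: waits 25, runs 25→32
T4: waits 32, runs 32→44
T5: waits 44, runs 44→54
T6: waits 54, runs 54→69
Sum = 0+16+25+32+44+54 = 171.
Difference = 205 − 171 = 34.

34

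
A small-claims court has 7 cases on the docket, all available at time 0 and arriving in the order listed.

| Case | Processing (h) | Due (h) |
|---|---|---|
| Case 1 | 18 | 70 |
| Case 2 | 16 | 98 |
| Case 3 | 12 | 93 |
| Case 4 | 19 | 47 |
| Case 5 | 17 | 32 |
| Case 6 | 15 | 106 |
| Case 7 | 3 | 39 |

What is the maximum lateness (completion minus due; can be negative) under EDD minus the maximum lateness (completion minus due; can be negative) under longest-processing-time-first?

EDD (increasing due date): Case 5 Case 7 Case 4 Case 1 Case 3 Case 2 Case 6.
Case 5: 0→17, due 32, lateness -15
Case 7: 17→20, due 39, lateness -19
Case 4: 20→39, due 47, lateness -8
Case 1: 39→57, due 70, lateness -13
Case 3: 57→69, due 93, lateness -24
Case 2: 69→85, due 98, lateness -13
Case 6: 85→100, due 106, lateness -6
Maximum = -6.
LPT (decreasing processing time): Case 4 Case 1 Case 5 Case 2 Case 6 Case 3 Case 7.
Case 4: 0→19, due 47, lateness -28
Case 1: 19→37, due 70, lateness -33
Case 5: 37→54, due 32, lateness 22
Case 2: 54→70, due 98, lateness -28
Case 6: 70→85, due 106, lateness -21
Case 3: 85→97, due 93, lateness 4
Case 7: 97→100, due 39, lateness 61
Maximum = 61.
Difference = -6 − 61 = -67.

-67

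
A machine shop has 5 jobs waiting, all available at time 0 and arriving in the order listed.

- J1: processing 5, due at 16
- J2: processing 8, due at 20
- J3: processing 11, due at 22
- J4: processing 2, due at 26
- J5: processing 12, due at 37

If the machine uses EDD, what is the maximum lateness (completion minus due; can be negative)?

EDD (increasing due date): J1 J2 J3 J4 J5.
J1: 0→5, due 16, lateness -11
J2: 5→13, due 20, lateness -7
J3: 13→24, due 22, lateness 2
J4: 24→26, due 26, lateness 0
J5: 26→38, due 37, lateness 1
Maximum = 2.

2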